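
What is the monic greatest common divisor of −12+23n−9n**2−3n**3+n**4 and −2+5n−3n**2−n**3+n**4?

1−2n+n**2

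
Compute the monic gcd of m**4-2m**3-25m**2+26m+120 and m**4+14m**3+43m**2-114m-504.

Apply the Euclidean algorithm:
  m**4-2m**3-25m**2+26m+120 = (m**4+14m**3+43m**2-114m-504) + (-16m**3-68m**2+140m+624)
  m**4+14m**3+43m**2-114m-504 = (-(1/16)m-39/64)(-16m**3-68m**2+140m+624) + ((165/16)m**2+(165/16)m-495/4)
  -16m**3-68m**2+140m+624 = (-(256/165)m-832/165)((165/16)m**2+(165/16)m-495/4) + (0)
Last nonzero remainder: (165/16)m**2+(165/16)m-495/4. Dividing through by 165/16 gives the monic gcd m**2+m-12.

m**2+m-12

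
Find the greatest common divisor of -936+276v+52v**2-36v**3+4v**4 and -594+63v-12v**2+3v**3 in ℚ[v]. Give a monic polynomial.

Repeated division with remainder:
  4v**4-36v**3+52v**2+276v-936 = ((4/3)v-20/3)(3v**3-12v**2+63v-594) + (-112v**2+1488v-4896)
  3v**3-12v**2+63v-594 = (-(3/112)v-195/784)(-112v**2+1488v-4896) + ((14796/49)v-88776/49)
  -112v**2+1488v-4896 = (-(1372/3699)v+3332/1233)((14796/49)v-88776/49) + (0)
Last nonzero remainder: (14796/49)v-88776/49. Dividing through by 14796/49 gives the monic gcd v-6.

-6+v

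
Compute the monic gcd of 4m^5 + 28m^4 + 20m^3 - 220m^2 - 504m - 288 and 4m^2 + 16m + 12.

m^2 + 4m + 3

Apply the Euclidean algorithm:
  4m^5 + 28m^4 + 20m^3 - 220m^2 - 504m - 288 = (m^3 + 3m^2 - 10m - 24)(4m^2 + 16m + 12) + (0)
Last nonzero remainder: 4m^2 + 16m + 12. Dividing through by 4 gives the monic gcd m^2 + 4m + 3.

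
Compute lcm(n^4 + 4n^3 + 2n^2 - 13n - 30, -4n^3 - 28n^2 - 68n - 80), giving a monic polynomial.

n^5 + 8n^4 + 18n^3 - 5n^2 - 82n - 120

Apply the Euclidean algorithm:
  n^4 + 4n^3 + 2n^2 - 13n - 30 = (-(1/4)n + 3/4)(-4n^3 - 28n^2 - 68n - 80) + (6n^2 + 18n + 30)
  -4n^3 - 28n^2 - 68n - 80 = (-(2/3)n - 8/3)(6n^2 + 18n + 30) + (0)
Last nonzero remainder: 6n^2 + 18n + 30. Dividing through by 6 gives the monic gcd n^2 + 3n + 5.
Then lcm(f, g) = f·g / gcd(f, g); expanding and making the result monic gives the answer.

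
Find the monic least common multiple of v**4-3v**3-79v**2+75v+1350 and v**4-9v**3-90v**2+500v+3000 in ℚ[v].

v**6-23v**5+81v**4+1355v**3-8050v**2-19500v+135000

Apply the Euclidean algorithm:
  v**4-3v**3-79v**2+75v+1350 = (v**4-9v**3-90v**2+500v+3000) + (6v**3+11v**2-425v-1650)
  v**4-9v**3-90v**2+500v+3000 = ((1/6)v-65/36)(6v**3+11v**2-425v-1650) + ((25/36)v**2+(275/36)v+125/6)
  6v**3+11v**2-425v-1650 = ((216/25)v-396/5)((25/36)v**2+(275/36)v+125/6) + (0)
Last nonzero remainder: (25/36)v**2+(275/36)v+125/6. Dividing through by 25/36 gives the monic gcd v**2+11v+30.
Then lcm(f, g) = f·g / gcd(f, g); expanding and making the result monic gives the answer.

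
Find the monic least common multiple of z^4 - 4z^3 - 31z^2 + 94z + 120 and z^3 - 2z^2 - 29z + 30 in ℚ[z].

Apply the Euclidean algorithm:
  z^4 - 4z^3 - 31z^2 + 94z + 120 = (z - 2)(z^3 - 2z^2 - 29z + 30) + (-6z^2 + 6z + 180)
  z^3 - 2z^2 - 29z + 30 = (-(1/6)z + 1/6)(-6z^2 + 6z + 180) + (0)
Last nonzero remainder: -6z^2 + 6z + 180. Dividing through by -6 gives the monic gcd z^2 - z - 30.
Then lcm(f, g) = f·g / gcd(f, g); expanding and making the result monic gives the answer.

z^5 - 5z^4 - 27z^3 + 125z^2 + 26z - 120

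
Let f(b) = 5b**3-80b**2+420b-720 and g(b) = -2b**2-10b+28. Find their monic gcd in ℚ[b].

Apply the Euclidean algorithm:
  5b**3-80b**2+420b-720 = (-(5/2)b+105/2)(-2b**2-10b+28) + (1015b-2190)
  -2b**2-10b+28 = (-(2/1015)b-2906/206045)(1015b-2190) + (-118976/41209)
  1015b-2190 = (-(41827135/118976)b+45123855/59488)(-118976/41209) + (0)
The last nonzero remainder is the constant -118976/41209, so the polynomials are coprime and gcd = 1.

1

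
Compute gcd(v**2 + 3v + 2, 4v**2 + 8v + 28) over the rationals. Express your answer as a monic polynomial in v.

Repeated division with remainder:
  v**2 + 3v + 2 = (1/4)(4v**2 + 8v + 28) + (v - 5)
  4v**2 + 8v + 28 = (4v + 28)(v - 5) + (168)
  v - 5 = ((1/168)v - 5/168)(168) + (0)
The last nonzero remainder is the constant 168, so the polynomials are coprime and gcd = 1.

1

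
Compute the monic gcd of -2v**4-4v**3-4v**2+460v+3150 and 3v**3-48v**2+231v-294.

v-7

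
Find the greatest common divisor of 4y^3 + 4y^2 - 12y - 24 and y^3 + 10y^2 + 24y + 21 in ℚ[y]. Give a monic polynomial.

y^2 + 3y + 3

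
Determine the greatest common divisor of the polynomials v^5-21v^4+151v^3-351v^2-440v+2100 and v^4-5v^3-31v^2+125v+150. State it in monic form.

v^2-11v+30

Repeated division with remainder:
  v^5-21v^4+151v^3-351v^2-440v+2100 = (v-16)(v^4-5v^3-31v^2+125v+150) + (102v^3-972v^2+1410v+4500)
  v^4-5v^3-31v^2+125v+150 = ((1/102)v+77/1734)(102v^3-972v^2+1410v+4500) + (-(480/289)v^2+(5280/289)v-14400/289)
  102v^3-972v^2+1410v+4500 = (-(4913/80)v-1445/16)(-(480/289)v^2+(5280/289)v-14400/289) + (0)
Last nonzero remainder: -(480/289)v^2+(5280/289)v-14400/289. Dividing through by -480/289 gives the monic gcd v^2-11v+30.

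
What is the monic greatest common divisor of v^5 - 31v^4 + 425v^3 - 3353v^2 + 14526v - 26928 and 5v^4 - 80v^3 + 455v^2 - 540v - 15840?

v^3 - 20v^2 + 171v - 792

By polynomial division,
  v^5 - 31v^4 + 425v^3 - 3353v^2 + 14526v - 26928 = ((1/5)v - 3)(5v^4 - 80v^3 + 455v^2 - 540v - 15840) + (94v^3 - 1880v^2 + 16074v - 74448)
  5v^4 - 80v^3 + 455v^2 - 540v - 15840 = ((5/94)v + 10/47)(94v^3 - 1880v^2 + 16074v - 74448) + (0)
Last nonzero remainder: 94v^3 - 1880v^2 + 16074v - 74448. Dividing through by 94 gives the monic gcd v^3 - 20v^2 + 171v - 792.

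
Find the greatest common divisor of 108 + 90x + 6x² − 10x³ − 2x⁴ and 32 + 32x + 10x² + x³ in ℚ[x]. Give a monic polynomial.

2 + x

Euclidean algorithm in ℚ[x]:
  −2x⁴ − 10x³ + 6x² + 90x + 108 = (−2x + 10)(x³ + 10x² + 32x + 32) + (−30x² − 166x − 212)
  x³ + 10x² + 32x + 32 = (−(1/30)x − 67/450)(−30x² − 166x − 212) + ((49/225)x + 98/225)
  −30x² − 166x − 212 = (−(6750/49)x − 23850/49)((49/225)x + 98/225) + (0)
Last nonzero remainder: (49/225)x + 98/225. Dividing through by 49/225 gives the monic gcd x + 2.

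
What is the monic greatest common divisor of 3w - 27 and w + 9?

1

Repeated division with remainder:
  3w - 27 = (3)(w + 9) + (-54)
  w + 9 = (-(1/54)w - 1/6)(-54) + (0)
The last nonzero remainder is the constant -54, so the polynomials are coprime and gcd = 1.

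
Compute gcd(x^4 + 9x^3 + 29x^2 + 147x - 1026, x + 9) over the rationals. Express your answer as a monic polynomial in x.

x + 9

Apply the Euclidean algorithm:
  x^4 + 9x^3 + 29x^2 + 147x - 1026 = (x^3 + 29x - 114)(x + 9) + (0)
The last nonzero remainder x + 9 is already monic.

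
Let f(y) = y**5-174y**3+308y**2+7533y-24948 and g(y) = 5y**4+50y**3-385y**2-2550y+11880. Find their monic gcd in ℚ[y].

Euclidean algorithm in ℚ[y]:
  y**5-174y**3+308y**2+7533y-24948 = ((1/5)y-2)(5y**4+50y**3-385y**2-2550y+11880) + (3y**3+48y**2+57y-1188)
  5y**4+50y**3-385y**2-2550y+11880 = ((5/3)y-10)(3y**3+48y**2+57y-1188) + (0)
Last nonzero remainder: 3y**3+48y**2+57y-1188. Dividing through by 3 gives the monic gcd y**3+16y**2+19y-396.

y**3+16y**2+19y-396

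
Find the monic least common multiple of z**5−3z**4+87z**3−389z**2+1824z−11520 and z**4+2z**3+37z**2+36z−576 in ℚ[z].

z**7−2z**6+72z**5−266z**4+391z**3−5028z**2−33408z+138240

Euclidean algorithm in ℚ[z]:
  z**5−3z**4+87z**3−389z**2+1824z−11520 = (z−5)(z**4+2z**3+37z**2+36z−576) + (60z**3−240z**2+2580z−14400)
  z**4+2z**3+37z**2+36z−576 = ((1/60)z+1/10)(60z**3−240z**2+2580z−14400) + (18z**2+18z+864)
  60z**3−240z**2+2580z−14400 = ((10/3)z−50/3)(18z**2+18z+864) + (0)
Last nonzero remainder: 18z**2+18z+864. Dividing through by 18 gives the monic gcd z**2+z+48.
Then lcm(f, g) = f·g / gcd(f, g); expanding and making the result monic gives the answer.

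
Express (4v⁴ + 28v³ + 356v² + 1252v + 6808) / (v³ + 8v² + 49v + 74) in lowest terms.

(4v² + 4v + 184)/(v + 2)

Euclidean algorithm in ℚ[v]:
  4v⁴ + 28v³ + 356v² + 1252v + 6808 = (4v - 4)(v³ + 8v² + 49v + 74) + (192v² + 1152v + 7104)
  v³ + 8v² + 49v + 74 = ((1/192)v + 1/96)(192v² + 1152v + 7104) + (0)
Last nonzero remainder: 192v² + 1152v + 7104. Dividing through by 192 gives the monic gcd v² + 6v + 37.
Cancel v² + 6v + 37 from numerator and denominator to get the reduced form.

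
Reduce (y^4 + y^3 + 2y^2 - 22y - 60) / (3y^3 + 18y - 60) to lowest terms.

Repeated division with remainder:
  y^4 + y^3 + 2y^2 - 22y - 60 = ((1/3)y + 1/3)(3y^3 + 18y - 60) + (-4y^2 - 8y - 40)
  3y^3 + 18y - 60 = (-(3/4)y + 3/2)(-4y^2 - 8y - 40) + (0)
Last nonzero remainder: -4y^2 - 8y - 40. Dividing through by -4 gives the monic gcd y^2 + 2y + 10.
Cancel y^2 + 2y + 10 from numerator and denominator to get the reduced form.

(y^2 - y - 6)/(3y - 6)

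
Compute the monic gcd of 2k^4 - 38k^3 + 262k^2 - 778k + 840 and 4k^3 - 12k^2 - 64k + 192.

k^2 - 7k + 12

Euclidean algorithm in ℚ[k]:
  2k^4 - 38k^3 + 262k^2 - 778k + 840 = ((1/2)k - 8)(4k^3 - 12k^2 - 64k + 192) + (198k^2 - 1386k + 2376)
  4k^3 - 12k^2 - 64k + 192 = ((2/99)k + 8/99)(198k^2 - 1386k + 2376) + (0)
Last nonzero remainder: 198k^2 - 1386k + 2376. Dividing through by 198 gives the monic gcd k^2 - 7k + 12.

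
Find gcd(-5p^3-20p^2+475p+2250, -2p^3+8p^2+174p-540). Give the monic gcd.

p^2-p-90

Apply the Euclidean algorithm:
  -5p^3-20p^2+475p+2250 = (5/2)(-2p^3+8p^2+174p-540) + (-40p^2+40p+3600)
  -2p^3+8p^2+174p-540 = ((1/20)p-3/20)(-40p^2+40p+3600) + (0)
Last nonzero remainder: -40p^2+40p+3600. Dividing through by -40 gives the monic gcd p^2-p-90.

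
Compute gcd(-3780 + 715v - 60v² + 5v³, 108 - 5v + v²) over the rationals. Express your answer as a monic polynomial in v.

108 - 5v + v²

Repeated division with remainder:
  5v³ - 60v² + 715v - 3780 = (5v - 35)(v² - 5v + 108) + (0)
The last nonzero remainder v² - 5v + 108 is already monic.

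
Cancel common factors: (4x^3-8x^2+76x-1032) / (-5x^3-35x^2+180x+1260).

(-4x^2-16x-172)/(5x^2+65x+210)

By polynomial division,
  4x^3-8x^2+76x-1032 = (-4/5)(-5x^3-35x^2+180x+1260) + (-36x^2+220x-24)
  -5x^3-35x^2+180x+1260 = ((5/36)x+295/162)(-36x^2+220x-24) + (-(17600/81)x+35200/27)
  -36x^2+220x-24 = ((729/4400)x-81/4400)(-(17600/81)x+35200/27) + (0)
Last nonzero remainder: -(17600/81)x+35200/27. Dividing through by -17600/81 gives the monic gcd x-6.
Cancel x-6 from numerator and denominator to get the reduced form.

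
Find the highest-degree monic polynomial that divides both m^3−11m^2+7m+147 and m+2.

Apply the Euclidean algorithm:
  m^3−11m^2+7m+147 = (m^2−13m+33)(m+2) + (81)
  m+2 = ((1/81)m+2/81)(81) + (0)
The last nonzero remainder is the constant 81, so the polynomials are coprime and gcd = 1.

1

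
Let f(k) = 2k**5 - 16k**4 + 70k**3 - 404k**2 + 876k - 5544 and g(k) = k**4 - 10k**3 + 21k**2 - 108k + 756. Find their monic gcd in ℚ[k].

k**3 - 4k**2 - 3k - 126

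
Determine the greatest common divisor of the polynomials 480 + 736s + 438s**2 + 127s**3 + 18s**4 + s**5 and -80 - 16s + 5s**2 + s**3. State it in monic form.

20 + 9s + s**2

Repeated division with remainder:
  s**5 + 18s**4 + 127s**3 + 438s**2 + 736s + 480 = (s**2 + 13s + 78)(s**3 + 5s**2 - 16s - 80) + (336s**2 + 3024s + 6720)
  s**3 + 5s**2 - 16s - 80 = ((1/336)s - 1/84)(336s**2 + 3024s + 6720) + (0)
Last nonzero remainder: 336s**2 + 3024s + 6720. Dividing through by 336 gives the monic gcd s**2 + 9s + 20.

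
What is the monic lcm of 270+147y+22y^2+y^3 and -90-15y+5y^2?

-1620-612y+15y^2+16y^3+y^4

Apply the Euclidean algorithm:
  y^3+22y^2+147y+270 = ((1/5)y+5)(5y^2-15y-90) + (240y+720)
  5y^2-15y-90 = ((1/48)y-1/8)(240y+720) + (0)
Last nonzero remainder: 240y+720. Dividing through by 240 gives the monic gcd y+3.
Then lcm(f, g) = f·g / gcd(f, g); expanding and making the result monic gives the answer.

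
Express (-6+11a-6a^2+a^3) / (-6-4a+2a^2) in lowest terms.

(2-3a+a^2)/(2+2a)

Apply the Euclidean algorithm:
  a^3-6a^2+11a-6 = ((1/2)a-2)(2a^2-4a-6) + (6a-18)
  2a^2-4a-6 = ((1/3)a+1/3)(6a-18) + (0)
Last nonzero remainder: 6a-18. Dividing through by 6 gives the monic gcd a-3.
Cancel a-3 from numerator and denominator to get the reduced form.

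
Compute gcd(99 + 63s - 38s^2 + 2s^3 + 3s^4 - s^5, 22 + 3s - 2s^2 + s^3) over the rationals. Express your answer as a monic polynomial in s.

11 - 4s + s^2

Euclidean algorithm in ℚ[s]:
  -s^5 + 3s^4 + 2s^3 - 38s^2 + 63s + 99 = (-s^2 + s + 7)(s^3 - 2s^2 + 3s + 22) + (-5s^2 + 20s - 55)
  s^3 - 2s^2 + 3s + 22 = (-(1/5)s - 2/5)(-5s^2 + 20s - 55) + (0)
Last nonzero remainder: -5s^2 + 20s - 55. Dividing through by -5 gives the monic gcd s^2 - 4s + 11.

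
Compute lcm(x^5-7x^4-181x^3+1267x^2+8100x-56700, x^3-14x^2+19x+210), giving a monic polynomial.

Repeated division with remainder:
  x^5-7x^4-181x^3+1267x^2+8100x-56700 = (x^2+7x-102)(x^3-14x^2+19x+210) + (-504x^2+8568x-35280)
  x^3-14x^2+19x+210 = (-(1/504)x-1/168)(-504x^2+8568x-35280) + (0)
Last nonzero remainder: -504x^2+8568x-35280. Dividing through by -504 gives the monic gcd x^2-17x+70.
Then lcm(f, g) = f·g / gcd(f, g); expanding and making the result monic gives the answer.

x^6-4x^5-202x^4+724x^3+11901x^2-32400x-170100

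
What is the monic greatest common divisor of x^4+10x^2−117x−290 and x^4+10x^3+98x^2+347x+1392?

Euclidean algorithm in ℚ[x]:
  x^4+10x^2−117x−290 = (x^4+10x^3+98x^2+347x+1392) + (−10x^3−88x^2−464x−1682)
  x^4+10x^3+98x^2+347x+1392 = (−(1/10)x−3/25)(−10x^3−88x^2−464x−1682) + ((1026/25)x^2+(3078/25)x+29754/25)
  −10x^3−88x^2−464x−1682 = (−(125/513)x−725/513)((1026/25)x^2+(3078/25)x+29754/25) + (0)
Last nonzero remainder: (1026/25)x^2+(3078/25)x+29754/25. Dividing through by 1026/25 gives the monic gcd x^2+3x+29.

x^2+3x+29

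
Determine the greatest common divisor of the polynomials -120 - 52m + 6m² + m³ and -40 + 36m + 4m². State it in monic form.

10 + m

Apply the Euclidean algorithm:
  m³ + 6m² - 52m - 120 = ((1/4)m - 3/4)(4m² + 36m - 40) + (-15m - 150)
  4m² + 36m - 40 = (-(4/15)m + 4/15)(-15m - 150) + (0)
Last nonzero remainder: -15m - 150. Dividing through by -15 gives the monic gcd m + 10.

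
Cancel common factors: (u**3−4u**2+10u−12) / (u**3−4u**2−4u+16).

Repeated division with remainder:
  u**3−4u**2+10u−12 = (u**3−4u**2−4u+16) + (14u−28)
  u**3−4u**2−4u+16 = ((1/14)u**2−(1/7)u−4/7)(14u−28) + (0)
Last nonzero remainder: 14u−28. Dividing through by 14 gives the monic gcd u−2.
Cancel u−2 from numerator and denominator to get the reduced form.

(u**2−2u+6)/(u**2−2u−8)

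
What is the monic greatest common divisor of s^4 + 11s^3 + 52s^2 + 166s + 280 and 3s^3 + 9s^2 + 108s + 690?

Repeated division with remainder:
  s^4 + 11s^3 + 52s^2 + 166s + 280 = ((1/3)s + 8/3)(3s^3 + 9s^2 + 108s + 690) + (−8s^2 − 352s − 1560)
  3s^3 + 9s^2 + 108s + 690 = (−(3/8)s + 123/8)(−8s^2 − 352s − 1560) + (4935s + 24675)
  −8s^2 − 352s − 1560 = (−(8/4935)s − 104/1645)(4935s + 24675) + (0)
Last nonzero remainder: 4935s + 24675. Dividing through by 4935 gives the monic gcd s + 5.

s + 5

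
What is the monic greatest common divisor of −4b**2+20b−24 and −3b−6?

1

By polynomial division,
  −4b**2+20b−24 = ((4/3)b−28/3)(−3b−6) + (−80)
  −3b−6 = ((3/80)b+3/40)(−80) + (0)
The last nonzero remainder is the constant −80, so the polynomials are coprime and gcd = 1.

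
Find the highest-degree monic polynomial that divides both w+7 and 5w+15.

1

Repeated division with remainder:
  w+7 = (1/5)(5w+15) + (4)
  5w+15 = ((5/4)w+15/4)(4) + (0)
The last nonzero remainder is the constant 4, so the polynomials are coprime and gcd = 1.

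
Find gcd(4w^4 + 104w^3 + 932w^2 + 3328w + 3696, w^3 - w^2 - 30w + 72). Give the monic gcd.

Repeated division with remainder:
  4w^4 + 104w^3 + 932w^2 + 3328w + 3696 = (4w + 108)(w^3 - w^2 - 30w + 72) + (1160w^2 + 6280w - 4080)
  w^3 - w^2 - 30w + 72 = ((1/1160)w - 93/16820)(1160w^2 + 6280w - 4080) + ((6930/841)w + 41580/841)
  1160w^2 + 6280w - 4080 = ((97556/693)w - 57188/693)((6930/841)w + 41580/841) + (0)
Last nonzero remainder: (6930/841)w + 41580/841. Dividing through by 6930/841 gives the monic gcd w + 6.

w + 6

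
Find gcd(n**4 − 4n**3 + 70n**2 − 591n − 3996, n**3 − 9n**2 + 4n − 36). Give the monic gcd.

Euclidean algorithm in ℚ[n]:
  n**4 − 4n**3 + 70n**2 − 591n − 3996 = (n + 5)(n**3 − 9n**2 + 4n − 36) + (111n**2 − 575n − 3816)
  n**3 − 9n**2 + 4n − 36 = ((1/111)n − 424/12321)(111n**2 − 575n − 3816) + ((229060/12321)n − 229060/1369)
  111n**2 − 575n − 3816 = ((1367631/229060)n + 1306026/57265)((229060/12321)n − 229060/1369) + (0)
Last nonzero remainder: (229060/12321)n − 229060/1369. Dividing through by 229060/12321 gives the monic gcd n − 9.

n − 9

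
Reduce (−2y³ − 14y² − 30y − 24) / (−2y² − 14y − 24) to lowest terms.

(y² + 3y + 3)/(y + 3)

Repeated division with remainder:
  −2y³ − 14y² − 30y − 24 = (y)(−2y² − 14y − 24) + (−6y − 24)
  −2y² − 14y − 24 = ((1/3)y + 1)(−6y − 24) + (0)
Last nonzero remainder: −6y − 24. Dividing through by −6 gives the monic gcd y + 4.
Cancel y + 4 from numerator and denominator to get the reduced form.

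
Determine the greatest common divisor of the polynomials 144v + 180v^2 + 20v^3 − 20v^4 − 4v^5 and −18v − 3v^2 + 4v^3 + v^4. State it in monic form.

Repeated division with remainder:
  −4v^5 − 20v^4 + 20v^3 + 180v^2 + 144v = (−4v − 4)(v^4 + 4v^3 − 3v^2 − 18v) + (24v^3 + 96v^2 + 72v)
  v^4 + 4v^3 − 3v^2 − 18v = ((1/24)v)(24v^3 + 96v^2 + 72v) + (−6v^2 − 18v)
  24v^3 + 96v^2 + 72v = (−4v − 4)(−6v^2 − 18v) + (0)
Last nonzero remainder: −6v^2 − 18v. Dividing through by −6 gives the monic gcd v^2 + 3v.

3v + v^2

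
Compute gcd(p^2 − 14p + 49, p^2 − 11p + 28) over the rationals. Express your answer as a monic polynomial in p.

Euclidean algorithm in ℚ[p]:
  p^2 − 14p + 49 = (p^2 − 11p + 28) + (−3p + 21)
  p^2 − 11p + 28 = (−(1/3)p + 4/3)(−3p + 21) + (0)
Last nonzero remainder: −3p + 21. Dividing through by −3 gives the monic gcd p − 7.

p − 7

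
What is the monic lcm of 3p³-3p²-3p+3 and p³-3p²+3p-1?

By polynomial division,
  3p³-3p²-3p+3 = (3)(p³-3p²+3p-1) + (6p²-12p+6)
  p³-3p²+3p-1 = ((1/6)p-1/6)(6p²-12p+6) + (0)
Last nonzero remainder: 6p²-12p+6. Dividing through by 6 gives the monic gcd p²-2p+1.
Then lcm(f, g) = f·g / gcd(f, g); expanding and making the result monic gives the answer.

p⁴-2p³+2p-1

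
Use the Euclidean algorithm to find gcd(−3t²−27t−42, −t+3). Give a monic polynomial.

1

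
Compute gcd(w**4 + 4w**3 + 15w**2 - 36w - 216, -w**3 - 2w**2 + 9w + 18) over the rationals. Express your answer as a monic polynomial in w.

w**2 - 9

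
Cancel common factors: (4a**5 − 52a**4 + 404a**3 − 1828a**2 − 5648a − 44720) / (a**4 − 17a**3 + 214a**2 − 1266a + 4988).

Euclidean algorithm in ℚ[a]:
  4a**5 − 52a**4 + 404a**3 − 1828a**2 − 5648a − 44720 = (4a + 16)(a**4 − 17a**3 + 214a**2 − 1266a + 4988) + (−180a**3 − 188a**2 − 5344a − 124528)
  a**4 − 17a**3 + 214a**2 − 1266a + 4988 = (−(1/180)a + 203/2025)(−180a**3 − 188a**2 − 5344a − 124528) + ((411394/2025)a**2 − (2879758/2025)a + 35379884/2025)
  −180a**3 − 188a**2 − 5344a − 124528 = (−(182250/205697)a − 1466100/205697)((411394/2025)a**2 − (2879758/2025)a + 35379884/2025) + (0)
Last nonzero remainder: (411394/2025)a**2 − (2879758/2025)a + 35379884/2025. Dividing through by 411394/2025 gives the monic gcd a**2 − 7a + 86.
Cancel a**2 − 7a + 86 from numerator and denominator to get the reduced form.

(4a**3 − 24a**2 − 108a − 520)/(a**2 − 10a + 58)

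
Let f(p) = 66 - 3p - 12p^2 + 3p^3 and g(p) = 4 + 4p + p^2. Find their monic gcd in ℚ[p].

2 + p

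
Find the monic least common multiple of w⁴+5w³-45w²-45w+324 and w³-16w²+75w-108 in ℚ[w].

By polynomial division,
  w⁴+5w³-45w²-45w+324 = (w+21)(w³-16w²+75w-108) + (216w²-1512w+2592)
  w³-16w²+75w-108 = ((1/216)w-1/24)(216w²-1512w+2592) + (0)
Last nonzero remainder: 216w²-1512w+2592. Dividing through by 216 gives the monic gcd w²-7w+12.
Then lcm(f, g) = f·g / gcd(f, g); expanding and making the result monic gives the answer.

w⁵-4w⁴-90w³+360w²+729w-2916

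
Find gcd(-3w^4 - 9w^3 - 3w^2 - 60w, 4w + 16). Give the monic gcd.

w + 4

Euclidean algorithm in ℚ[w]:
  -3w^4 - 9w^3 - 3w^2 - 60w = (-(3/4)w^3 + (3/4)w^2 - (15/4)w)(4w + 16) + (0)
Last nonzero remainder: 4w + 16. Dividing through by 4 gives the monic gcd w + 4.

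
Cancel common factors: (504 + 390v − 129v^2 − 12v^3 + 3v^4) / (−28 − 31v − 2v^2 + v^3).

Apply the Euclidean algorithm:
  3v^4 − 12v^3 − 129v^2 + 390v + 504 = (3v − 6)(v^3 − 2v^2 − 31v − 28) + (−48v^2 + 288v + 336)
  v^3 − 2v^2 − 31v − 28 = (−(1/48)v − 1/12)(−48v^2 + 288v + 336) + (0)
Last nonzero remainder: −48v^2 + 288v + 336. Dividing through by −48 gives the monic gcd v^2 − 6v − 7.
Cancel v^2 − 6v − 7 from numerator and denominator to get the reduced form.

(−72 + 6v + 3v^2)/(4 + v)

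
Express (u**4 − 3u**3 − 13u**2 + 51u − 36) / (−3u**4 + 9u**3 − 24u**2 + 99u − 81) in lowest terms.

By polynomial division,
  u**4 − 3u**3 − 13u**2 + 51u − 36 = (−1/3)(−3u**4 + 9u**3 − 24u**2 + 99u − 81) + (−21u**2 + 84u − 63)
  −3u**4 + 9u**3 − 24u**2 + 99u − 81 = ((1/7)u**2 + (1/7)u + 9/7)(−21u**2 + 84u − 63) + (0)
Last nonzero remainder: −21u**2 + 84u − 63. Dividing through by −21 gives the monic gcd u**2 − 4u + 3.
Cancel u**2 − 4u + 3 from numerator and denominator to get the reduced form.

(−u**2 − u + 12)/(3u**2 + 3u + 27)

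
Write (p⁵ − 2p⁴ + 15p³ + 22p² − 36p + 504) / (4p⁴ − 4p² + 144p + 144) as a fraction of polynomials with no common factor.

(p² − p + 14)/(4p + 4)

Euclidean algorithm in ℚ[p]:
  p⁵ − 2p⁴ + 15p³ + 22p² − 36p + 504 = ((1/4)p − 1/2)(4p⁴ − 4p² + 144p + 144) + (16p³ − 16p² + 576)
  4p⁴ − 4p² + 144p + 144 = ((1/4)p + 1/4)(16p³ − 16p² + 576) + (0)
Last nonzero remainder: 16p³ − 16p² + 576. Dividing through by 16 gives the monic gcd p³ − p² + 36.
Cancel p³ − p² + 36 from numerator and denominator to get the reduced form.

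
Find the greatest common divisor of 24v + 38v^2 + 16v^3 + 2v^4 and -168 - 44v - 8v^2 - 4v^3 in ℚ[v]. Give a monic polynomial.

Euclidean algorithm in ℚ[v]:
  2v^4 + 16v^3 + 38v^2 + 24v = (-(1/2)v - 3)(-4v^3 - 8v^2 - 44v - 168) + (-8v^2 - 192v - 504)
  -4v^3 - 8v^2 - 44v - 168 = ((1/2)v - 11)(-8v^2 - 192v - 504) + (-1904v - 5712)
  -8v^2 - 192v - 504 = ((1/238)v + 3/34)(-1904v - 5712) + (0)
Last nonzero remainder: -1904v - 5712. Dividing through by -1904 gives the monic gcd v + 3.

3 + v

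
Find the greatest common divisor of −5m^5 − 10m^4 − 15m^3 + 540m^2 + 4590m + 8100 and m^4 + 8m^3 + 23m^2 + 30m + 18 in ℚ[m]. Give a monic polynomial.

m^2 + 6m + 9

Euclidean algorithm in ℚ[m]:
  −5m^5 − 10m^4 − 15m^3 + 540m^2 + 4590m + 8100 = (−5m + 30)(m^4 + 8m^3 + 23m^2 + 30m + 18) + (−140m^3 + 3780m + 7560)
  m^4 + 8m^3 + 23m^2 + 30m + 18 = (−(1/140)m − 2/35)(−140m^3 + 3780m + 7560) + (50m^2 + 300m + 450)
  −140m^3 + 3780m + 7560 = (−(14/5)m + 84/5)(50m^2 + 300m + 450) + (0)
Last nonzero remainder: 50m^2 + 300m + 450. Dividing through by 50 gives the monic gcd m^2 + 6m + 9.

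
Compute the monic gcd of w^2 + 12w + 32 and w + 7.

Repeated division with remainder:
  w^2 + 12w + 32 = (w + 5)(w + 7) + (-3)
  w + 7 = (-(1/3)w - 7/3)(-3) + (0)
The last nonzero remainder is the constant -3, so the polynomials are coprime and gcd = 1.

1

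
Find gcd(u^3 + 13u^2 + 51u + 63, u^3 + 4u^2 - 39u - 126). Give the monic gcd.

Apply the Euclidean algorithm:
  u^3 + 13u^2 + 51u + 63 = (u^3 + 4u^2 - 39u - 126) + (9u^2 + 90u + 189)
  u^3 + 4u^2 - 39u - 126 = ((1/9)u - 2/3)(9u^2 + 90u + 189) + (0)
Last nonzero remainder: 9u^2 + 90u + 189. Dividing through by 9 gives the monic gcd u^2 + 10u + 21.

u^2 + 10u + 21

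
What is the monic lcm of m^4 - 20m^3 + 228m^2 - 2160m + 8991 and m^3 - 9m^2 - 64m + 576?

Euclidean algorithm in ℚ[m]:
  m^4 - 20m^3 + 228m^2 - 2160m + 8991 = (m - 11)(m^3 - 9m^2 - 64m + 576) + (193m^2 - 3440m + 15327)
  m^3 - 9m^2 - 64m + 576 = ((1/193)m + 1703/37249)(193m^2 - 3440m + 15327) + ((516273/37249)m - 4646457/37249)
  193m^2 - 3440m + 15327 = ((7189057/516273)m - 63435047/516273)((516273/37249)m - 4646457/37249) + (0)
Last nonzero remainder: (516273/37249)m - 4646457/37249. Dividing through by 516273/37249 gives the monic gcd m - 9.
Then lcm(f, g) = f·g / gcd(f, g); expanding and making the result monic gives the answer.

m^6 - 20m^5 + 164m^4 - 880m^3 - 5601m^2 + 138240m - 575424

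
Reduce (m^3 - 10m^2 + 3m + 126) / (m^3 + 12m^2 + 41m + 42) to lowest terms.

Repeated division with remainder:
  m^3 - 10m^2 + 3m + 126 = (m^3 + 12m^2 + 41m + 42) + (-22m^2 - 38m + 84)
  m^3 + 12m^2 + 41m + 42 = (-(1/22)m - 113/242)(-22m^2 - 38m + 84) + ((3276/121)m + 9828/121)
  -22m^2 - 38m + 84 = (-(1331/1638)m + 121/117)((3276/121)m + 9828/121) + (0)
Last nonzero remainder: (3276/121)m + 9828/121. Dividing through by 3276/121 gives the monic gcd m + 3.
Cancel m + 3 from numerator and denominator to get the reduced form.

(m^2 - 13m + 42)/(m^2 + 9m + 14)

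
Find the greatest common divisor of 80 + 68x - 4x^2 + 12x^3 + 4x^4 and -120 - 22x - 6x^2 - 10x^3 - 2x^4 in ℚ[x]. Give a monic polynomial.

20 - 3x + 2x^2 + x^3

Repeated division with remainder:
  4x^4 + 12x^3 - 4x^2 + 68x + 80 = (-2)(-2x^4 - 10x^3 - 6x^2 - 22x - 120) + (-8x^3 - 16x^2 + 24x - 160)
  -2x^4 - 10x^3 - 6x^2 - 22x - 120 = ((1/4)x + 3/4)(-8x^3 - 16x^2 + 24x - 160) + (0)
Last nonzero remainder: -8x^3 - 16x^2 + 24x - 160. Dividing through by -8 gives the monic gcd x^3 + 2x^2 - 3x + 20.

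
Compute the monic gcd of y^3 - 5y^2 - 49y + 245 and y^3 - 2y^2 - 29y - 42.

y - 7

Apply the Euclidean algorithm:
  y^3 - 5y^2 - 49y + 245 = (y^3 - 2y^2 - 29y - 42) + (-3y^2 - 20y + 287)
  y^3 - 2y^2 - 29y - 42 = (-(1/3)y + 26/9)(-3y^2 - 20y + 287) + ((1120/9)y - 7840/9)
  -3y^2 - 20y + 287 = (-(27/1120)y - 369/1120)((1120/9)y - 7840/9) + (0)
Last nonzero remainder: (1120/9)y - 7840/9. Dividing through by 1120/9 gives the monic gcd y - 7.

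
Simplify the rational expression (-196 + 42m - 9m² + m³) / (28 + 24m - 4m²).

(-28 + 2m - m²)/(4 + 4m)

Repeated division with remainder:
  m³ - 9m² + 42m - 196 = (-(1/4)m + 3/4)(-4m² + 24m + 28) + (31m - 217)
  -4m² + 24m + 28 = (-(4/31)m - 4/31)(31m - 217) + (0)
Last nonzero remainder: 31m - 217. Dividing through by 31 gives the monic gcd m - 7.
Cancel m - 7 from numerator and denominator to get the reduced form.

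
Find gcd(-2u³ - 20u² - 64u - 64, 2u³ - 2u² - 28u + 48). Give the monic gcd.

u + 4

Euclidean algorithm in ℚ[u]:
  -2u³ - 20u² - 64u - 64 = (-1)(2u³ - 2u² - 28u + 48) + (-22u² - 92u - 16)
  2u³ - 2u² - 28u + 48 = (-(1/11)u + 57/121)(-22u² - 92u - 16) + ((1680/121)u + 6720/121)
  -22u² - 92u - 16 = (-(1331/840)u - 121/420)((1680/121)u + 6720/121) + (0)
Last nonzero remainder: (1680/121)u + 6720/121. Dividing through by 1680/121 gives the monic gcd u + 4.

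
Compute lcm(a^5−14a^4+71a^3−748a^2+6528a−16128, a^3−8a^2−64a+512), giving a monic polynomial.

a^6−6a^5−41a^4−180a^3+544a^2+36096a−129024

Repeated division with remainder:
  a^5−14a^4+71a^3−748a^2+6528a−16128 = (a^2−6a+87)(a^3−8a^2−64a+512) + (−948a^2+15168a−60672)
  a^3−8a^2−64a+512 = (−(1/948)a−2/237)(−948a^2+15168a−60672) + (0)
Last nonzero remainder: −948a^2+15168a−60672. Dividing through by −948 gives the monic gcd a^2−16a+64.
Then lcm(f, g) = f·g / gcd(f, g); expanding and making the result monic gives the answer.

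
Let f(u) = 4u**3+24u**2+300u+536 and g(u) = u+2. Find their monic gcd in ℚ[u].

Euclidean algorithm in ℚ[u]:
  4u**3+24u**2+300u+536 = (4u**2+16u+268)(u+2) + (0)
The last nonzero remainder u+2 is already monic.

u+2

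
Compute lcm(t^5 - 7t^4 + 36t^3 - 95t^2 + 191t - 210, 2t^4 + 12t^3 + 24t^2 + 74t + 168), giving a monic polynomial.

t^7 - t^5 + 73t^4 - 42t^3 - 13t^2 + 822t - 2520

Euclidean algorithm in ℚ[t]:
  t^5 - 7t^4 + 36t^3 - 95t^2 + 191t - 210 = ((1/2)t - 13/2)(2t^4 + 12t^3 + 24t^2 + 74t + 168) + (102t^3 + 24t^2 + 588t + 882)
  2t^4 + 12t^3 + 24t^2 + 74t + 168 = ((1/51)t + 98/867)(102t^3 + 24t^2 + 588t + 882) + ((2820/289)t^2 - (2820/289)t + 19740/289)
  102t^3 + 24t^2 + 588t + 882 = ((4913/470)t + 6069/470)((2820/289)t^2 - (2820/289)t + 19740/289) + (0)
Last nonzero remainder: (2820/289)t^2 - (2820/289)t + 19740/289. Dividing through by 2820/289 gives the monic gcd t^2 - t + 7.
Then lcm(f, g) = f·g / gcd(f, g); expanding and making the result monic gives the answer.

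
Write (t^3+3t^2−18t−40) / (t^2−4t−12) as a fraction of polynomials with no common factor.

Euclidean algorithm in ℚ[t]:
  t^3+3t^2−18t−40 = (t+7)(t^2−4t−12) + (22t+44)
  t^2−4t−12 = ((1/22)t−3/11)(22t+44) + (0)
Last nonzero remainder: 22t+44. Dividing through by 22 gives the monic gcd t+2.
Cancel t+2 from numerator and denominator to get the reduced form.

(t^2+t−20)/(t−6)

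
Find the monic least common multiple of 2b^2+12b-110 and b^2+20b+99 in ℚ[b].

Apply the Euclidean algorithm:
  2b^2+12b-110 = (2)(b^2+20b+99) + (-28b-308)
  b^2+20b+99 = (-(1/28)b-9/28)(-28b-308) + (0)
Last nonzero remainder: -28b-308. Dividing through by -28 gives the monic gcd b+11.
Then lcm(f, g) = f·g / gcd(f, g); expanding and making the result monic gives the answer.

b^3+15b^2-b-495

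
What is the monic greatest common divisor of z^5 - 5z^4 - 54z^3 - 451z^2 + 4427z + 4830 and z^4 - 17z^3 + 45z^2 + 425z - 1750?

Repeated division with remainder:
  z^5 - 5z^4 - 54z^3 - 451z^2 + 4427z + 4830 = (z + 12)(z^4 - 17z^3 + 45z^2 + 425z - 1750) + (105z^3 - 1416z^2 + 1077z + 25830)
  z^4 - 17z^3 + 45z^2 + 425z - 1750 = ((1/105)z - 41/1225)(105z^3 - 1416z^2 + 1077z + 25830) + (-(15496/1225)z^2 + (263432/1225)z - 30992/35)
  105z^3 - 1416z^2 + 1077z + 25830 = (-(128625/15496)z - 452025/15496)(-(15496/1225)z^2 + (263432/1225)z - 30992/35) + (0)
Last nonzero remainder: -(15496/1225)z^2 + (263432/1225)z - 30992/35. Dividing through by -15496/1225 gives the monic gcd z^2 - 17z + 70.

z^2 - 17z + 70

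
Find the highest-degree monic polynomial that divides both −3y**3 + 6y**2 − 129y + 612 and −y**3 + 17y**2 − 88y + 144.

By polynomial division,
  −3y**3 + 6y**2 − 129y + 612 = (3)(−y**3 + 17y**2 − 88y + 144) + (−45y**2 + 135y + 180)
  −y**3 + 17y**2 − 88y + 144 = ((1/45)y − 14/45)(−45y**2 + 135y + 180) + (−50y + 200)
  −45y**2 + 135y + 180 = ((9/10)y + 9/10)(−50y + 200) + (0)
Last nonzero remainder: −50y + 200. Dividing through by −50 gives the monic gcd y − 4.

y − 4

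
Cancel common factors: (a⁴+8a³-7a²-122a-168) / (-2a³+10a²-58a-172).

(-a³-6a²+19a+84)/(2a²-14a+86)

Apply the Euclidean algorithm:
  a⁴+8a³-7a²-122a-168 = (-(1/2)a-13/2)(-2a³+10a²-58a-172) + (29a²-585a-1286)
  -2a³+10a²-58a-172 = (-(2/29)a-880/841)(29a²-585a-1286) + (-(638166/841)a-1276332/841)
  29a²-585a-1286 = (-(24389/638166)a+540763/638166)(-(638166/841)a-1276332/841) + (0)
Last nonzero remainder: -(638166/841)a-1276332/841. Dividing through by -638166/841 gives the monic gcd a+2.
Cancel a+2 from numerator and denominator to get the reduced form.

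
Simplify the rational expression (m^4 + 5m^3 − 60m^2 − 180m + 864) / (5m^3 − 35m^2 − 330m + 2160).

Euclidean algorithm in ℚ[m]:
  m^4 + 5m^3 − 60m^2 − 180m + 864 = ((1/5)m + 12/5)(5m^3 − 35m^2 − 330m + 2160) + (90m^2 + 180m − 4320)
  5m^3 − 35m^2 − 330m + 2160 = ((1/18)m − 1/2)(90m^2 + 180m − 4320) + (0)
Last nonzero remainder: 90m^2 + 180m − 4320. Dividing through by 90 gives the monic gcd m^2 + 2m − 48.
Cancel m^2 + 2m − 48 from numerator and denominator to get the reduced form.

(m^2 + 3m − 18)/(5m − 45)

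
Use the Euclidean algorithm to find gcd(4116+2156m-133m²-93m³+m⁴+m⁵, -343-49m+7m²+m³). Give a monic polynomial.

Repeated division with remainder:
  m⁵+m⁴-93m³-133m²+2156m+4116 = (m²-6m-2)(m³+7m²-49m-343) + (-70m²+3430)
  m³+7m²-49m-343 = (-(1/70)m-1/10)(-70m²+3430) + (0)
Last nonzero remainder: -70m²+3430. Dividing through by -70 gives the monic gcd m²-49.

-49+m²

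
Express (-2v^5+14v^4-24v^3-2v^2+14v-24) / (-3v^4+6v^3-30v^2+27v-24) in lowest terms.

Repeated division with remainder:
  -2v^5+14v^4-24v^3-2v^2+14v-24 = ((2/3)v-10/3)(-3v^4+6v^3-30v^2+27v-24) + (16v^3-120v^2+120v-104)
  -3v^4+6v^3-30v^2+27v-24 = (-(3/16)v-33/32)(16v^3-120v^2+120v-104) + (-(525/4)v^2+(525/4)v-525/4)
  16v^3-120v^2+120v-104 = (-(64/525)v+416/525)(-(525/4)v^2+(525/4)v-525/4) + (0)
Last nonzero remainder: -(525/4)v^2+(525/4)v-525/4. Dividing through by -525/4 gives the monic gcd v^2-v+1.
Cancel v^2-v+1 from numerator and denominator to get the reduced form.

(2v^3-12v^2+10v+24)/(3v^2-3v+24)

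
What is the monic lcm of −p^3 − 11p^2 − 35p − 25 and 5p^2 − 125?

p^4 + 6p^3 − 20p^2 − 150p − 125

Repeated division with remainder:
  −p^3 − 11p^2 − 35p − 25 = (−(1/5)p − 11/5)(5p^2 − 125) + (−60p − 300)
  5p^2 − 125 = (−(1/12)p + 5/12)(−60p − 300) + (0)
Last nonzero remainder: −60p − 300. Dividing through by −60 gives the monic gcd p + 5.
Then lcm(f, g) = f·g / gcd(f, g); expanding and making the result monic gives the answer.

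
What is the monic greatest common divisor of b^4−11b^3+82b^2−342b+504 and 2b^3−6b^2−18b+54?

b−3

Repeated division with remainder:
  b^4−11b^3+82b^2−342b+504 = ((1/2)b−4)(2b^3−6b^2−18b+54) + (67b^2−441b+720)
  2b^3−6b^2−18b+54 = ((2/67)b+480/4489)(67b^2−441b+720) + ((34398/4489)b−103194/4489)
  67b^2−441b+720 = ((300763/34398)b−179560/5733)((34398/4489)b−103194/4489) + (0)
Last nonzero remainder: (34398/4489)b−103194/4489. Dividing through by 34398/4489 gives the monic gcd b−3.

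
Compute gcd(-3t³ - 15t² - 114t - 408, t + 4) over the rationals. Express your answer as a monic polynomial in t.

t + 4

Repeated division with remainder:
  -3t³ - 15t² - 114t - 408 = (-3t² - 3t - 102)(t + 4) + (0)
The last nonzero remainder t + 4 is already monic.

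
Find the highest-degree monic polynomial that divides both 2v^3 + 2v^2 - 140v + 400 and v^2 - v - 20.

v - 5

By polynomial division,
  2v^3 + 2v^2 - 140v + 400 = (2v + 4)(v^2 - v - 20) + (-96v + 480)
  v^2 - v - 20 = (-(1/96)v - 1/24)(-96v + 480) + (0)
Last nonzero remainder: -96v + 480. Dividing through by -96 gives the monic gcd v - 5.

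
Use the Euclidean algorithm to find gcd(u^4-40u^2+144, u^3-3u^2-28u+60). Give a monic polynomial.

By polynomial division,
  u^4-40u^2+144 = (u+3)(u^3-3u^2-28u+60) + (-3u^2+24u-36)
  u^3-3u^2-28u+60 = (-(1/3)u-5/3)(-3u^2+24u-36) + (0)
Last nonzero remainder: -3u^2+24u-36. Dividing through by -3 gives the monic gcd u^2-8u+12.

u^2-8u+12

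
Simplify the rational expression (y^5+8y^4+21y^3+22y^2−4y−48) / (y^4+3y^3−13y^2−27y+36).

(y^2+2y+4)/(y−3)

Repeated division with remainder:
  y^5+8y^4+21y^3+22y^2−4y−48 = (y+5)(y^4+3y^3−13y^2−27y+36) + (19y^3+114y^2+95y−228)
  y^4+3y^3−13y^2−27y+36 = ((1/19)y−3/19)(19y^3+114y^2+95y−228) + (0)
Last nonzero remainder: 19y^3+114y^2+95y−228. Dividing through by 19 gives the monic gcd y^3+6y^2+5y−12.
Cancel y^3+6y^2+5y−12 from numerator and denominator to get the reduced form.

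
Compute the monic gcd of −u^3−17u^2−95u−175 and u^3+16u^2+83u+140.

u^2+12u+35

Apply the Euclidean algorithm:
  −u^3−17u^2−95u−175 = (−1)(u^3+16u^2+83u+140) + (−u^2−12u−35)
  u^3+16u^2+83u+140 = (−u−4)(−u^2−12u−35) + (0)
Last nonzero remainder: −u^2−12u−35. Dividing through by −1 gives the monic gcd u^2+12u+35.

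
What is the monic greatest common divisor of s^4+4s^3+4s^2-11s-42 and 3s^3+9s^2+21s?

Repeated division with remainder:
  s^4+4s^3+4s^2-11s-42 = ((1/3)s+1/3)(3s^3+9s^2+21s) + (-6s^2-18s-42)
  3s^3+9s^2+21s = (-(1/2)s)(-6s^2-18s-42) + (0)
Last nonzero remainder: -6s^2-18s-42. Dividing through by -6 gives the monic gcd s^2+3s+7.

s^2+3s+7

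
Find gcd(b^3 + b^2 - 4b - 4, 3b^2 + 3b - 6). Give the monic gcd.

b + 2

By polynomial division,
  b^3 + b^2 - 4b - 4 = ((1/3)b)(3b^2 + 3b - 6) + (-2b - 4)
  3b^2 + 3b - 6 = (-(3/2)b + 3/2)(-2b - 4) + (0)
Last nonzero remainder: -2b - 4. Dividing through by -2 gives the monic gcd b + 2.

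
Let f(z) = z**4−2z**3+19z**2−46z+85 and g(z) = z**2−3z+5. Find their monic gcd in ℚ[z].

Euclidean algorithm in ℚ[z]:
  z**4−2z**3+19z**2−46z+85 = (z**2+z+17)(z**2−3z+5) + (0)
The last nonzero remainder z**2−3z+5 is already monic.

z**2−3z+5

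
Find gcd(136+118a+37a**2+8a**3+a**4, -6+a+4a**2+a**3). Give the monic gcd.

2+a

Repeated division with remainder:
  a**4+8a**3+37a**2+118a+136 = (a+4)(a**3+4a**2+a-6) + (20a**2+120a+160)
  a**3+4a**2+a-6 = ((1/20)a-1/10)(20a**2+120a+160) + (5a+10)
  20a**2+120a+160 = (4a+16)(5a+10) + (0)
Last nonzero remainder: 5a+10. Dividing through by 5 gives the monic gcd a+2.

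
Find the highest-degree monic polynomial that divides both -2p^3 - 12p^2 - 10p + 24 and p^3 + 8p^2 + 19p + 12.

p^2 + 7p + 12

Apply the Euclidean algorithm:
  -2p^3 - 12p^2 - 10p + 24 = (-2)(p^3 + 8p^2 + 19p + 12) + (4p^2 + 28p + 48)
  p^3 + 8p^2 + 19p + 12 = ((1/4)p + 1/4)(4p^2 + 28p + 48) + (0)
Last nonzero remainder: 4p^2 + 28p + 48. Dividing through by 4 gives the monic gcd p^2 + 7p + 12.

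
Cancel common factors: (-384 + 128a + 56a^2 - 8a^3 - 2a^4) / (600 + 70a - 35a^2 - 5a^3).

(-16 + 4a + 2a^2)/(25 + 5a)

Euclidean algorithm in ℚ[a]:
  -2a^4 - 8a^3 + 56a^2 + 128a - 384 = ((2/5)a - 6/5)(-5a^3 - 35a^2 + 70a + 600) + (-14a^2 - 28a + 336)
  -5a^3 - 35a^2 + 70a + 600 = ((5/14)a + 25/14)(-14a^2 - 28a + 336) + (0)
Last nonzero remainder: -14a^2 - 28a + 336. Dividing through by -14 gives the monic gcd a^2 + 2a - 24.
Cancel a^2 + 2a - 24 from numerator and denominator to get the reduced form.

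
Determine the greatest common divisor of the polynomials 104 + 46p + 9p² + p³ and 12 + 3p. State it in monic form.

Apply the Euclidean algorithm:
  p³ + 9p² + 46p + 104 = ((1/3)p² + (5/3)p + 26/3)(3p + 12) + (0)
Last nonzero remainder: 3p + 12. Dividing through by 3 gives the monic gcd p + 4.

4 + p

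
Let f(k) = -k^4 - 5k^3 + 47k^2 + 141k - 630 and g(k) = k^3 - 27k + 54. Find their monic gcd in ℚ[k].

k^2 + 3k - 18

Apply the Euclidean algorithm:
  -k^4 - 5k^3 + 47k^2 + 141k - 630 = (-k - 5)(k^3 - 27k + 54) + (20k^2 + 60k - 360)
  k^3 - 27k + 54 = ((1/20)k - 3/20)(20k^2 + 60k - 360) + (0)
Last nonzero remainder: 20k^2 + 60k - 360. Dividing through by 20 gives the monic gcd k^2 + 3k - 18.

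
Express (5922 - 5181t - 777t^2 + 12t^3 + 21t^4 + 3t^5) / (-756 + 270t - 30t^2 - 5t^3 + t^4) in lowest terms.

(-141 + 120t + 18t^2 + 3t^3)/(18 - 6t + t^2)

Euclidean algorithm in ℚ[t]:
  3t^5 + 21t^4 + 12t^3 - 777t^2 - 5181t + 5922 = (3t + 36)(t^4 - 5t^3 - 30t^2 + 270t - 756) + (282t^3 - 507t^2 - 12633t + 33138)
  t^4 - 5t^3 - 30t^2 + 270t - 756 = ((1/282)t - 301/26508)(282t^3 - 507t^2 - 12633t + 33138) + ((79885/8836)t^2 + (79885/8836)t - 1677585/4418)
  282t^3 - 507t^2 - 12633t + 33138 = ((2491752/79885)t - 6971604/79885)((79885/8836)t^2 + (79885/8836)t - 1677585/4418) + (0)
Last nonzero remainder: (79885/8836)t^2 + (79885/8836)t - 1677585/4418. Dividing through by 79885/8836 gives the monic gcd t^2 + t - 42.
Cancel t^2 + t - 42 from numerator and denominator to get the reduced form.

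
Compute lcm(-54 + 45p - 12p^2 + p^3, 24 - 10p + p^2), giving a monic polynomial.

216 - 234p + 93p^2 - 16p^3 + p^4

Euclidean algorithm in ℚ[p]:
  p^3 - 12p^2 + 45p - 54 = (p - 2)(p^2 - 10p + 24) + (p - 6)
  p^2 - 10p + 24 = (p - 4)(p - 6) + (0)
The last nonzero remainder p - 6 is already monic.
Then lcm(f, g) = f·g / gcd(f, g); expanding and making the result monic gives the answer.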